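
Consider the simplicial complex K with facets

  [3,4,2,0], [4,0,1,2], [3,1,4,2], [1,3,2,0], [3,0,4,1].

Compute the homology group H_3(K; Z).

Order the vertices as 0 < 1 < 2 < 3 < 4. Listing each simplex with vertices in this order, K has dimension 3 with simplices:

  0-simplices (5): [0], [1], [2], [3], [4]
  1-simplices (10): [0,1], [0,2], [0,3], [0,4], [1,2], [1,3], [1,4], [2,3], [2,4], [3,4]
  2-simplices (10): [0,1,2], [0,1,3], [0,1,4], [0,2,3], [0,2,4], [0,3,4], [1,2,3], [1,2,4], [1,3,4], [2,3,4]
  3-simplices (5): [0,1,2,3], [0,1,2,4], [0,1,3,4], [0,2,3,4], [1,2,3,4]

Hence C_0 ≅ Z^5, C_1 ≅ Z^10, C_2 ≅ Z^10, C_3 ≅ Z^5.

∂_1: C_1 → C_0 is given by ∂[p,q] = [q] − [p].
This gives a 5×10 integer matrix of rank 4; reducing to Smith normal form yields diagonal entries (1,1,1,1).

∂_2: C_2 → C_1 sends each 2-simplex [p,q,r] to [q,r] − [p,r] + [p,q]. For instance
  ∂[1,2,4] = [2,4] − [1,4] + [1,2],
  ∂[0,2,4] = [2,4] − [0,4] + [0,2].
The resulting 10×10 matrix has rank 6, and its Smith normal form has invariant factors (1,1,1,1,1,1).

The boundary map ∂_3: C_3 → C_2 sends each 3-simplex σ to the alternating sum Σ_i (−1)^i (σ with its i-th vertex removed). For instance
  ∂[1,2,3,4] = [2,3,4] − [1,3,4] + [1,2,4] − [1,2,3],
  ∂[0,1,2,4] = [1,2,4] − [0,2,4] + [0,1,4] − [0,1,2].
As a 10×5 matrix over Z this has rank 4, with invariant factors (1,1,1,1).

Reading off H_k = ker ∂_k / im ∂_{k+1}:

  H_3: rank ker ∂_3 − rank ∂_4 = (5 − 4) − 0 = 1, and there is no ∂_4, so H_3 ≅ Z.

(K is a triangulation of the 3-sphere S^3.)

H_3 = Z.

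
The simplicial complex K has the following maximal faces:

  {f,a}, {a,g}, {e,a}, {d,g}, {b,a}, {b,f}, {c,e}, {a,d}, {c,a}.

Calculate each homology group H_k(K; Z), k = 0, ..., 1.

We work with the vertex ordering a < b < c < d < e < f < g. The simplices of K, each written with vertices in increasing order, are:

  0-simplices (7): a, b, c, d, e, f, g
  1-simplices (9): ab, ac, ad, ae, af, ag, bf, ce, dg

so the chain groups are C_0 ≅ Z^7, C_1 ≅ Z^9.

∂_1: C_1 → C_0 sends each edge [p,q] (with p < q) to q − p. For instance
  ∂ag = g − a.
The 7×9 boundary matrix has rank 6 and Smith normal form diag(1,1,1,1,1,1).

Reading off H_k = ker ∂_k / im ∂_{k+1}:

  H_0: rank C_0 − rank ∂_1 = 7 − 6 = 1, and the invariant factors of ∂_1 are all 1, so H_0 = Z.
  H_1: rank ker ∂_1 − rank ∂_2 = (9 − 6) − 0 = 3, and there is no ∂_2, so H_1 = Z^3.

H_0 ≅ Z,  H_1 ≅ Z^3.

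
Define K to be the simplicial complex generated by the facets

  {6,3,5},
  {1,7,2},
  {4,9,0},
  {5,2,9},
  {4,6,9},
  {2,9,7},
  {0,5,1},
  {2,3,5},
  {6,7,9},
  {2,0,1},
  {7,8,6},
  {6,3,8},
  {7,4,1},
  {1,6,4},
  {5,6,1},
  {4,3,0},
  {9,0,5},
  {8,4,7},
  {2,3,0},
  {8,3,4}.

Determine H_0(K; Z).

Take the total order 0 < 1 < 2 < 3 < 4 < 5 < 6 < 7 < 8 < 9 on the vertex set. Then K (dimension 2) consists of the simplices:

  0-simplices (10): [0], [1], [2], [3], [4], [5], [6], [7], [8], [9]
  1-simplices (30): (30 of them)
  2-simplices (20): (20 of them)

giving chain groups C_0 ≅ Z^10, C_1 ≅ Z^30, C_2 ≅ Z^20.

∂_1: C_1 → C_0 is given by ∂[p,q] = [q] − [p]. For instance
  ∂[4,8] = [8] − [4].
The 10×30 boundary matrix has rank 9 and Smith normal form diag(1,1,1,1,1,1,1,1,1).

The boundary map ∂_2: C_2 → C_1 acts by ∂[p,q,r] = [q,r] − [p,r] + [p,q]. For instance
  ∂[1,4,6] = [4,6] − [1,6] + [1,4],
  ∂[0,2,3] = [2,3] − [0,3] + [0,2].
The resulting 30×20 matrix has rank 20, and its Smith normal form has invariant factors (1,1,1,1,1,1,1,1,1,1,1,1,1,1,1,1,1,1,1,2).

From H_k ≅ ker(∂_k) / im(∂_{k+1}) we obtain:

  H_0: rank C_0 − rank ∂_1 = 10 − 9 = 1, and the invariant factors of ∂_1 are all 1, so H_0 = Z.

H_0 = Z.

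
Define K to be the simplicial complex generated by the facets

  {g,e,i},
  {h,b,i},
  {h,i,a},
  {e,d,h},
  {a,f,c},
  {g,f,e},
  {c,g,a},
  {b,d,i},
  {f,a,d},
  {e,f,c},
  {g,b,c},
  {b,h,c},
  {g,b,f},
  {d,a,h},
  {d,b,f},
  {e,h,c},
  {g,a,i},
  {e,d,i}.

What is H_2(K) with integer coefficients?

We work with the vertex ordering a < b < c < d < e < f < g < h < i. The simplices of K, each written with vertices in increasing order, are:

  0-simplices (9): a, b, c, d, e, f, g, h, i
  1-simplices (27): ac, ad, af, ag, ah, ai, bc, bd, bf, bg, bh, bi, ce, cf, cg, ch, de, df, dh, di, ef, eg, eh, ei, fg, gi, hi
  2-simplices (18): acf, acg, adf, adh, agi, ahi, bcg, bch, bdf, bdi, bfg, bhi, cef, ceh, deh, dei, efg, egi

Hence C_0 ≅ Z^9, C_1 ≅ Z^27, C_2 ≅ Z^18.

Boundary ∂_1: C_1 → C_0 is given by ∂[p,q] = [q] − [p]. For instance
  ∂de = e − d.
The 9×27 boundary matrix has rank 8 and Smith normal form diag(1,1,1,1,1,1,1,1).

∂_2: C_2 → C_1 sends each 2-simplex [p,q,r] to [q,r] − [p,r] + [p,q]. For instance
  ∂dei = ei − di + de,
  ∂bhi = hi − bi + bh.
The resulting 27×18 matrix has rank 18, and its Smith normal form has invariant factors (1,1,1,1,1,1,1,1,1,1,1,1,1,1,1,1,1,2).

From H_k ≅ ker(∂_k) / im(∂_{k+1}) we obtain:

  H_2: rank ker ∂_2 − rank ∂_3 = (18 − 18) − 0 = 0, and there is no ∂_3, so H_2 = 0.

(K is a triangulation of the Klein bottle.)

H_2 ≅ 0.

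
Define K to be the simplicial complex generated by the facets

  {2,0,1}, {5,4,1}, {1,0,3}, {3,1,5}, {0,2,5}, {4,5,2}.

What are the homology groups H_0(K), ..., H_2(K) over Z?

H_0 = Z,  H_1 = Z,  H_2 = 0.

Fix the vertex order 0 < 1 < 2 < 3 < 4 < 5 and write every simplex with vertices in increasing order. Then dim K = 2 and the simplices of K are:

  0-simplices (6): [0], [1], [2], [3], [4], [5]
  1-simplices (12): [0,1], [0,2], [0,3], [0,5], [1,2], [1,3], [1,4], [1,5], [2,4], [2,5], [3,5], [4,5]
  2-simplices (6): [0,1,2], [0,1,3], [0,2,5], [1,3,5], [1,4,5], [2,4,5]

Hence C_0 ≅ Z^6, C_1 ≅ Z^12, C_2 ≅ Z^6.

∂_1: C_1 → C_0 maps an edge to its endpoints' difference, ∂[p,q] = q − p.
This gives a 6×12 integer matrix of rank 5; reducing to Smith normal form yields diagonal entries (1,1,1,1,1).

Boundary ∂_2: C_2 → C_1 maps a triangle to the signed sum of its edges. For instance
  ∂[0,1,3] = [1,3] − [0,3] + [0,1],
  ∂[2,4,5] = [4,5] − [2,5] + [2,4].
The 12×6 boundary matrix has rank 6 and Smith normal form diag(1,1,1,1,1,1).

From H_k ≅ ker(∂_k) / im(∂_{k+1}) we obtain:

  H_0: rank C_0 − rank ∂_1 = 6 − 5 = 1, and the invariant factors of ∂_1 are all 1, so H_0 = Z.
  H_1: rank ker ∂_1 − rank ∂_2 = (12 − 5) − 6 = 1, and the invariant factors of ∂_2 are all 1, so H_1 = Z.
  H_2: rank ker ∂_2 − rank ∂_3 = (6 − 6) − 0 = 0, and there is no ∂_3, so H_2 = 0.

(K is a triangulation of the cylinder S^1 x I.)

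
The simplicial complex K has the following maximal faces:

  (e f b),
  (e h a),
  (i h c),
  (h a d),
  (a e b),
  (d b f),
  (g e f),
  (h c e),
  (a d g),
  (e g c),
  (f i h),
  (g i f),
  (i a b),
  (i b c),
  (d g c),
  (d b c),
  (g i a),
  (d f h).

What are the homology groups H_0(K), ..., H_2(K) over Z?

K has 9 vertices, 27 edges, 18 triangles.
rank ∂_0 = 0, rank ∂_1 = 8 ⇒ b_0 = 9 − 0 − 8 = 1; all invariant factors of ∂_1 are 1 so no torsion. So H_0 = Z.
rank ∂_1 = 8, rank ∂_2 = 17 ⇒ b_1 = 27 − 8 − 17 = 2; all invariant factors of ∂_2 are 1 so no torsion. So H_1 = Z^2.
rank ∂_2 = 17, rank ∂_3 = 0 ⇒ b_2 = 18 − 17 − 0 = 1. So H_2 = Z.

H_0 ≅ Z,  H_1 ≅ Z^2,  H_2 ≅ Z.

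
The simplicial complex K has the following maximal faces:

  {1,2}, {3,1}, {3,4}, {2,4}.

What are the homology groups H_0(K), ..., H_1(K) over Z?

H_0 ≅ Z,  H_1 ≅ Z.

Take the total order 1 < 2 < 3 < 4 on the vertex set. Then K (dimension 1) consists of the simplices:

  0-simplices (4): [1], [2], [3], [4]
  1-simplices (4): [1,2], [1,3], [2,4], [3,4]

so the chain groups are C_0 ≅ Z^4, C_1 ≅ Z^4.

The boundary map ∂_1: C_1 → C_0 sends each edge [p,q] (with p < q) to q − p. For instance
  ∂[3,4] = [4] − [3].
This gives a 4×4 integer matrix of rank 3; reducing to Smith normal form yields diagonal entries (1,1,1).

From H_k ≅ ker(∂_k) / im(∂_{k+1}) we obtain:

  H_0: rank C_0 − rank ∂_1 = 4 − 3 = 1, and the invariant factors of ∂_1 are all 1, so H_0 ≅ Z.
  H_1: rank ker ∂_1 − rank ∂_2 = (4 − 3) − 0 = 1, and there is no ∂_2, so H_1 ≅ Z.

As a check, the Euler characteristic is 4 − 4 = 0, which agrees with 1 − 1 = 0.
(K is a triangulation of the circle S^1.)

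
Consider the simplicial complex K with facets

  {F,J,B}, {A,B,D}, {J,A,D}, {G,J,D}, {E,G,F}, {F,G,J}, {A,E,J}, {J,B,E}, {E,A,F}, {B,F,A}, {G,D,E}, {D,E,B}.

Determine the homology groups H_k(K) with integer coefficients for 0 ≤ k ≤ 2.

Fix the vertex order A < B < D < E < F < G < J and write every simplex with vertices in increasing order. Then dim K = 2 and the simplices of K are:

  0-simplices (7): A, B, D, E, F, G, J
  1-simplices (18): AB, AD, AE, AF, AJ, BD, BE, BF, BJ, DE, DG, DJ, EF, EG, EJ, FG, FJ, GJ
  2-simplices (12): ABD, ABF, ADJ, AEF, AEJ, BDE, BEJ, BFJ, DEG, DGJ, EFG, FGJ

so the chain groups are C_0 ≅ Z^7, C_1 ≅ Z^18, C_2 ≅ Z^12.

Boundary ∂_1: C_1 → C_0 sends each edge [p,q] (with p < q) to q − p. For instance
  ∂BF = F − B.
The resulting 7×18 matrix has rank 6, and its Smith normal form has invariant factors (1,1,1,1,1,1).

The boundary map ∂_2: C_2 → C_1 sends each 2-simplex [p,q,r] to [q,r] − [p,r] + [p,q]. For instance
  ∂AEJ = EJ − AJ + AE,
  ∂ADJ = DJ − AJ + AD.
This gives a 18×12 integer matrix of rank 12; reducing to Smith normal form yields diagonal entries (1,1,1,1,1,1,1,1,1,1,1,2).

Reading off H_k = ker ∂_k / im ∂_{k+1}:

  H_0: rank C_0 − rank ∂_1 = 7 − 6 = 1, and the invariant factors of ∂_1 are all 1, so H_0 ≅ Z.
  H_1: rank ker ∂_1 − rank ∂_2 = (18 − 6) − 12 = 0, and ∂_2 has invariant factor 2 > 1, so H_1 ≅ Z/2Z.
  H_2: rank ker ∂_2 − rank ∂_3 = (12 − 12) − 0 = 0, and there is no ∂_3, so H_2 ≅ 0.

As a check, the Euler characteristic is 7 − 18 + 12 = 1, which agrees with 1 − 0 + 0 = 1.

H_0 ≅ Z,  H_1 ≅ Z/2Z,  H_2 = 0.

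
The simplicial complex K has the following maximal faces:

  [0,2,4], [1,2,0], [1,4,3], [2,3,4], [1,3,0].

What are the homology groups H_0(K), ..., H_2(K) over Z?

H_0 ≅ Z,  H_1 ≅ Z,  H_2 = 0.

We work with the vertex ordering 0 < 1 < 2 < 3 < 4. The simplices of K, each written with vertices in increasing order, are:

  0-simplices (5): [0], [1], [2], [3], [4]
  1-simplices (10): [0,1], [0,2], [0,3], [0,4], [1,2], [1,3], [1,4], [2,3], [2,4], [3,4]
  2-simplices (5): [0,1,2], [0,1,3], [0,2,4], [1,3,4], [2,3,4]

so the chain groups are C_0 ≅ Z^5, C_1 ≅ Z^10, C_2 ≅ Z^5.

Boundary ∂_1: C_1 → C_0 sends each edge [p,q] (with p < q) to q − p.
The resulting 5×10 matrix has rank 4, and its Smith normal form has invariant factors (1,1,1,1).

∂_2: C_2 → C_1 acts by ∂[p,q,r] = [q,r] − [p,r] + [p,q]. For instance
  ∂[0,2,4] = [2,4] − [0,4] + [0,2],
  ∂[2,3,4] = [3,4] − [2,4] + [2,3].
As a 10×5 matrix over Z this has rank 5, with invariant factors (1,1,1,1,1).

Reading off H_k = ker ∂_k / im ∂_{k+1}:

  H_0: rank C_0 − rank ∂_1 = 5 − 4 = 1, and the invariant factors of ∂_1 are all 1, so H_0 ≅ Z.
  H_1: rank ker ∂_1 − rank ∂_2 = (10 − 4) − 5 = 1, and the invariant factors of ∂_2 are all 1, so H_1 ≅ Z.
  H_2: rank ker ∂_2 − rank ∂_3 = (5 − 5) − 0 = 0, and there is no ∂_3, so H_2 ≅ 0.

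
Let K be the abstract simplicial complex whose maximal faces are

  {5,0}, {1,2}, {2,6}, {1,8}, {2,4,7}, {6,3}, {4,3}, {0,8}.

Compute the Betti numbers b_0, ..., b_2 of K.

Fix the vertex order 0 < 1 < 2 < 3 < 4 < 5 < 6 < 7 < 8 and write every simplex with vertices in increasing order. Then dim K = 2 and the simplices of K are:

  0-simplices (9): [0], [1], [2], [3], [4], [5], [6], [7], [8]
  1-simplices (10): [0,5], [0,8], [1,2], [1,8], [2,4], [2,6], [2,7], [3,4], [3,6], [4,7]
  2-simplices (1): [2,4,7]

Hence C_0 ≅ Z^9, C_1 ≅ Z^10, C_2 ≅ Z^1.

Boundary ∂_1: C_1 → C_0 sends each edge [p,q] (with p < q) to q − p.
The 9×10 boundary matrix has rank 8 and Smith normal form diag(1,1,1,1,1,1,1,1).

∂_2: C_2 → C_1 maps a triangle to the signed sum of its edges. For instance
  ∂[2,4,7] = [4,7] − [2,7] + [2,4].
As a 10×1 matrix over Z this has rank 1, with invariant factors (1).

Now H_k = ker ∂_k / im ∂_{k+1}, so:

  H_0: rank C_0 − rank ∂_1 = 9 − 8 = 1, and the invariant factors of ∂_1 are all 1, so H_0 = Z.
  H_1: rank ker ∂_1 − rank ∂_2 = (10 − 8) − 1 = 1, and the invariant factors of ∂_2 are all 1, so H_1 = Z.
  H_2: rank ker ∂_2 − rank ∂_3 = (1 − 1) − 0 = 0, and there is no ∂_3, so H_2 = 0.

Hence the Betti numbers are b_0 = 1, b_1 = 1, b_2 = 0.

b_0 = 1, b_1 = 1, b_2 = 0.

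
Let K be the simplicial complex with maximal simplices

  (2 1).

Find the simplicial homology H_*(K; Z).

Take the total order 1 < 2 on the vertex set. Then K (dimension 1) consists of the simplices:

  0-simplices (2): [1], [2]
  1-simplices (1): [1,2]

giving chain groups C_0 ≅ Z^2, C_1 ≅ Z^1.

∂_1: C_1 → C_0 sends each edge [p,q] (with p < q) to q − p. For instance
  ∂[1,2] = [2] − [1].
As a 2×1 matrix over Z this has rank 1, with invariant factors (1).

Now H_k = ker ∂_k / im ∂_{k+1}, so:

  H_0: rank C_0 − rank ∂_1 = 2 − 1 = 1, and the invariant factors of ∂_1 are all 1, so H_0 ≅ Z.
  H_1: rank ker ∂_1 − rank ∂_2 = (1 − 1) − 0 = 0, and there is no ∂_2, so H_1 ≅ 0.

H_0 ≅ Z,  H_1 = 0.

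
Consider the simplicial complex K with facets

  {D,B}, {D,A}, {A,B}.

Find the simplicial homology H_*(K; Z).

K has 3 vertices, 3 edges.
rank ∂_0 = 0, rank ∂_1 = 2 ⇒ b_0 = 3 − 0 − 2 = 1; all invariant factors of ∂_1 are 1 so no torsion. So H_0 = Z.
rank ∂_1 = 2, rank ∂_2 = 0 ⇒ b_1 = 3 − 2 − 0 = 1. So H_1 = Z.

H_0 = Z,  H_1 = Z.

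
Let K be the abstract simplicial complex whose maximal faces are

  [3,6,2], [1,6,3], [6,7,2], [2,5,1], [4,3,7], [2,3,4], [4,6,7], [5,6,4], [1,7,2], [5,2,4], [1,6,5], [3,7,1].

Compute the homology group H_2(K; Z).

Fix the vertex order 1 < 2 < 3 < 4 < 5 < 6 < 7 and write every simplex with vertices in increasing order. Then dim K = 2 and the simplices of K are:

  0-simplices (7): [1], [2], [3], [4], [5], [6], [7]
  1-simplices (18): [1,2], [1,3], [1,5], [1,6], [1,7], [2,3], [2,4], [2,5], [2,6], [2,7], [3,4], [3,6], [3,7], [4,5], [4,6], [4,7], [5,6], [6,7]
  2-simplices (12): [1,2,5], [1,2,7], [1,3,6], [1,3,7], [1,5,6], [2,3,4], [2,3,6], [2,4,5], [2,6,7], [3,4,7], [4,5,6], [4,6,7]

so the chain groups are C_0 ≅ Z^7, C_1 ≅ Z^18, C_2 ≅ Z^12.

∂_1: C_1 → C_0 sends each edge [p,q] (with p < q) to q − p. For instance
  ∂[1,5] = [5] − [1].
The resulting 7×18 matrix has rank 6, and its Smith normal form has invariant factors (1,1,1,1,1,1).

The boundary map ∂_2: C_2 → C_1 maps a triangle to the signed sum of its edges. For instance
  ∂[2,4,5] = [4,5] − [2,5] + [2,4],
  ∂[1,3,6] = [3,6] − [1,6] + [1,3].
As a 18×12 matrix over Z this has rank 12, with invariant factors (1,1,1,1,1,1,1,1,1,1,1,2).

Reading off H_k = ker ∂_k / im ∂_{k+1}:

  H_2: rank ker ∂_2 − rank ∂_3 = (12 − 12) − 0 = 0, and there is no ∂_3, so H_2 ≅ 0.

H_2 = 0.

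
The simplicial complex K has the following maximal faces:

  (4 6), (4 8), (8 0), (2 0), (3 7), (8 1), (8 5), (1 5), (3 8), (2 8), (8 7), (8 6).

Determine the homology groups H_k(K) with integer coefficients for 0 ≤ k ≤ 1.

H_0 ≅ Z,  H_1 ≅ Z^4.

K has 9 vertices, 12 edges.
rank ∂_0 = 0, rank ∂_1 = 8 ⇒ b_0 = 9 − 0 − 8 = 1; all invariant factors of ∂_1 are 1 so no torsion. So H_0 ≅ Z.
rank ∂_1 = 8, rank ∂_2 = 0 ⇒ b_1 = 12 − 8 − 0 = 4. So H_1 ≅ Z^4.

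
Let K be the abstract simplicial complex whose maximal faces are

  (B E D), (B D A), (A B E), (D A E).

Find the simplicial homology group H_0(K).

We work with the vertex ordering A < B < D < E. The simplices of K, each written with vertices in increasing order, are:

  0-simplices (4): A, B, D, E
  1-simplices (6): AB, AD, AE, BD, BE, DE
  2-simplices (4): ABD, ABE, ADE, BDE

Hence C_0 ≅ Z^4, C_1 ≅ Z^6, C_2 ≅ Z^4.

Boundary ∂_1: C_1 → C_0 maps an edge to its endpoints' difference, ∂[p,q] = q − p. For instance
  ∂AD = D − A.
The 4×6 boundary matrix has rank 3 and Smith normal form diag(1,1,1).

∂_2: C_2 → C_1 sends each 2-simplex [p,q,r] to [q,r] − [p,r] + [p,q]. For instance
  ∂ADE = DE − AE + AD,
  ∂ABD = BD − AD + AB.
The 6×4 boundary matrix has rank 3 and Smith normal form diag(1,1,1).

Reading off H_k = ker ∂_k / im ∂_{k+1}:

  H_0: rank C_0 − rank ∂_1 = 4 − 3 = 1, and the invariant factors of ∂_1 are all 1, so H_0 ≅ Z.

H_0 ≅ Z.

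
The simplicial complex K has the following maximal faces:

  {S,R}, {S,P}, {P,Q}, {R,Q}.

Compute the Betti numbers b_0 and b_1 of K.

b_0 = 1, b_1 = 1.

Fix the vertex order P < Q < R < S and write every simplex with vertices in increasing order. Then dim K = 1 and the simplices of K are:

  0-simplices (4): P, Q, R, S
  1-simplices (4): PQ, PS, QR, RS

giving chain groups C_0 ≅ Z^4, C_1 ≅ Z^4.

The boundary map ∂_1: C_1 → C_0 is given by ∂[p,q] = [q] − [p].
As a 4×4 matrix over Z this has rank 3, with invariant factors (1,1,1).

Reading off H_k = ker ∂_k / im ∂_{k+1}:

  H_0: rank C_0 − rank ∂_1 = 4 − 3 = 1, and the invariant factors of ∂_1 are all 1, so H_0 ≅ Z.
  H_1: rank ker ∂_1 − rank ∂_2 = (4 − 3) − 0 = 1, and there is no ∂_2, so H_1 ≅ Z.

Hence the Betti numbers are b_0 = 1, b_1 = 1.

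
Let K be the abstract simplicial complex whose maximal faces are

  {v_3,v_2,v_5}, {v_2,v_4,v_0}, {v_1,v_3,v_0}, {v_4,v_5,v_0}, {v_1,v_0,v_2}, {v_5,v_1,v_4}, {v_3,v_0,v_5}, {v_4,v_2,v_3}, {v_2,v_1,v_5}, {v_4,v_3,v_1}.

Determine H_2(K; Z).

We work with the vertex ordering v_0 < v_1 < v_2 < v_3 < v_4 < v_5. The simplices of K, each written with vertices in increasing order, are:

  0-simplices (6): [v_0], [v_1], [v_2], [v_3], [v_4], [v_5]
  1-simplices (15): (15 of them)
  2-simplices (10): [v_0,v_1,v_2], [v_0,v_1,v_3], [v_0,v_2,v_4], [v_0,v_3,v_5], [v_0,v_4,v_5], [v_1,v_2,v_5], [v_1,v_3,v_4], [v_1,v_4,v_5], [v_2,v_3,v_4], [v_2,v_3,v_5]

Hence C_0 ≅ Z^6, C_1 ≅ Z^15, C_2 ≅ Z^10.

The boundary map ∂_1: C_1 → C_0 sends each edge [p,q] (with p < q) to q − p. For instance
  ∂[v_2,v_5] = [v_5] − [v_2].
This gives a 6×15 integer matrix of rank 5; reducing to Smith normal form yields diagonal entries (1,1,1,1,1).

∂_2: C_2 → C_1 maps a triangle to the signed sum of its edges. For instance
  ∂[v_0,v_1,v_2] = [v_1,v_2] − [v_0,v_2] + [v_0,v_1],
  ∂[v_0,v_1,v_3] = [v_1,v_3] − [v_0,v_3] + [v_0,v_1].
The 15×10 boundary matrix has rank 10 and Smith normal form diag(1,1,1,1,1,1,1,1,1,2).

Reading off H_k = ker ∂_k / im ∂_{k+1}:

  H_2: rank ker ∂_2 − rank ∂_3 = (10 − 10) − 0 = 0, and there is no ∂_3, so H_2 = 0.

(K is a triangulation of the real projective plane RP^2.)

H_2 ≅ 0.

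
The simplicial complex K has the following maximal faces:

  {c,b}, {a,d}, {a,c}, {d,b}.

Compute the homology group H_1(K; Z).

Take the total order a < b < c < d on the vertex set. Then K (dimension 1) consists of the simplices:

  0-simplices (4): a, b, c, d
  1-simplices (4): ac, ad, bc, bd

Hence C_0 ≅ Z^4, C_1 ≅ Z^4.

∂_1: C_1 → C_0 is given by ∂[p,q] = [q] − [p].
As a 4×4 matrix over Z this has rank 3, with invariant factors (1,1,1).

Now H_k = ker ∂_k / im ∂_{k+1}, so:

  H_1: rank ker ∂_1 − rank ∂_2 = (4 − 3) − 0 = 1, and there is no ∂_2, so H_1 ≅ Z.

H_1 = Z.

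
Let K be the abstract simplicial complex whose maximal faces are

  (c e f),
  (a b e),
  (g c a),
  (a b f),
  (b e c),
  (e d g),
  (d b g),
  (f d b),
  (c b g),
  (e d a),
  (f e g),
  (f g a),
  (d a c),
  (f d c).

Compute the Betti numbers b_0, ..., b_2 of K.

Take the total order a < b < c < d < e < f < g on the vertex set. Then K (dimension 2) consists of the simplices:

  0-simplices (7): a, b, c, d, e, f, g
  1-simplices (21): ab, ac, ad, ae, af, ag, bc, bd, be, bf, bg, cd, ce, cf, cg, de, df, dg, ef, eg, fg
  2-simplices (14): abe, abf, acd, acg, ade, afg, bce, bcg, bdf, bdg, cdf, cef, deg, efg

giving chain groups C_0 ≅ Z^7, C_1 ≅ Z^21, C_2 ≅ Z^14.

The boundary map ∂_1: C_1 → C_0 is given by ∂[p,q] = [q] − [p].
This gives a 7×21 integer matrix of rank 6; reducing to Smith normal form yields diagonal entries (1,1,1,1,1,1).

∂_2: C_2 → C_1 maps a triangle to the signed sum of its edges. For instance
  ∂abf = bf − af + ab,
  ∂acg = cg − ag + ac.
As a 21×14 matrix over Z this has rank 13, with invariant factors (1,1,1,1,1,1,1,1,1,1,1,1,1).

Now H_k = ker ∂_k / im ∂_{k+1}, so:

  H_0: rank C_0 − rank ∂_1 = 7 − 6 = 1, and the invariant factors of ∂_1 are all 1, so H_0 ≅ Z.
  H_1: rank ker ∂_1 − rank ∂_2 = (21 − 6) − 13 = 2, and the invariant factors of ∂_2 are all 1, so H_1 ≅ Z^2.
  H_2: rank ker ∂_2 − rank ∂_3 = (14 − 13) − 0 = 1, and there is no ∂_3, so H_2 ≅ Z.

Hence the Betti numbers are b_0 = 1, b_1 = 2, b_2 = 1.

b_0 = 1, b_1 = 2, b_2 = 1.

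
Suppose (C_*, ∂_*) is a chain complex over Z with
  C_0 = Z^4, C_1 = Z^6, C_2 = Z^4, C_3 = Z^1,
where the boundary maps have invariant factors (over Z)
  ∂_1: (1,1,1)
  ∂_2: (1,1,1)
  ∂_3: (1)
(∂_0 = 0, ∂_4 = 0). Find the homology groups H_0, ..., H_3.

H_0: b_0 = 4 − 0 − 3 = 1; torsion from ∂_1 factors > 1: none. So H_0 = Z.
H_1: b_1 = 6 − 3 − 3 = 0; torsion from ∂_2 factors > 1: none. So H_1 = 0.
H_2: b_2 = 4 − 3 − 1 = 0; torsion from ∂_3 factors > 1: none. So H_2 = 0.
H_3: b_3 = 1 − 1 − 0 = 0; torsion from ∂_4 factors > 1: none. So H_3 = 0.

H_0 = Z,  H_1 = 0,  H_2 = 0,  H_3 = 0.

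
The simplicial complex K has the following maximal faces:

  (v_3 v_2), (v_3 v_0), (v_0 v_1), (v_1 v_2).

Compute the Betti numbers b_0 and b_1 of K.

Order the vertices as v_0 < v_1 < v_2 < v_3. Listing each simplex with vertices in this order, K has dimension 1 with simplices:

  0-simplices (4): [v_0], [v_1], [v_2], [v_3]
  1-simplices (4): [v_0,v_1], [v_0,v_3], [v_1,v_2], [v_2,v_3]

Hence C_0 ≅ Z^4, C_1 ≅ Z^4.

Boundary ∂_1: C_1 → C_0 is given by ∂[p,q] = [q] − [p].
This gives a 4×4 integer matrix of rank 3; reducing to Smith normal form yields diagonal entries (1,1,1).

Reading off H_k = ker ∂_k / im ∂_{k+1}:

  H_0: rank C_0 − rank ∂_1 = 4 − 3 = 1, and the invariant factors of ∂_1 are all 1, so H_0 ≅ Z.
  H_1: rank ker ∂_1 − rank ∂_2 = (4 − 3) − 0 = 1, and there is no ∂_2, so H_1 ≅ Z.

As a check, the Euler characteristic is 4 − 4 = 0, which agrees with 1 − 1 = 0.

Hence the Betti numbers are b_0 = 1, b_1 = 1.

b_0 = 1, b_1 = 1.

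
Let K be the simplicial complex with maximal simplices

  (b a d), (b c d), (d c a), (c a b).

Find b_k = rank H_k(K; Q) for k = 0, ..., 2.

We work with the vertex ordering a < b < c < d. The simplices of K, each written with vertices in increasing order, are:

  0-simplices (4): a, b, c, d
  1-simplices (6): ab, ac, ad, bc, bd, cd
  2-simplices (4): abc, abd, acd, bcd

so the chain groups are C_0 ≅ Z^4, C_1 ≅ Z^6, C_2 ≅ Z^4.

The boundary map ∂_1: C_1 → C_0 maps an edge to its endpoints' difference, ∂[p,q] = q − p.
The resulting 4×6 matrix has rank 3, and its Smith normal form has invariant factors (1,1,1).

∂_2: C_2 → C_1 sends each 2-simplex [p,q,r] to [q,r] − [p,r] + [p,q]. For instance
  ∂abc = bc − ac + ab,
  ∂acd = cd − ad + ac.
As a 6×4 matrix over Z this has rank 3, with invariant factors (1,1,1).

Now H_k = ker ∂_k / im ∂_{k+1}, so:

  H_0: rank C_0 − rank ∂_1 = 4 − 3 = 1, and the invariant factors of ∂_1 are all 1, so H_0 ≅ Z.
  H_1: rank ker ∂_1 − rank ∂_2 = (6 − 3) − 3 = 0, and the invariant factors of ∂_2 are all 1, so H_1 ≅ 0.
  H_2: rank ker ∂_2 − rank ∂_3 = (4 − 3) − 0 = 1, and there is no ∂_3, so H_2 ≅ Z.

(K is a triangulation of the 2-sphere S^2.)

Hence the Betti numbers are b_0 = 1, b_1 = 0, b_2 = 1.

b_0 = 1, b_1 = 0, b_2 = 1.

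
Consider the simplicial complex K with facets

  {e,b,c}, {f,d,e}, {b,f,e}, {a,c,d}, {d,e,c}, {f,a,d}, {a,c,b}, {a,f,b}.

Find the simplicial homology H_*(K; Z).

We work with the vertex ordering a < b < c < d < e < f. The simplices of K, each written with vertices in increasing order, are:

  0-simplices (6): a, b, c, d, e, f
  1-simplices (12): ab, ac, ad, af, bc, be, bf, cd, ce, de, df, ef
  2-simplices (8): abc, abf, acd, adf, bce, bef, cde, def

so the chain groups are C_0 ≅ Z^6, C_1 ≅ Z^12, C_2 ≅ Z^8.

The boundary map ∂_1: C_1 → C_0 sends each edge [p,q] (with p < q) to q − p.
The 6×12 boundary matrix has rank 5 and Smith normal form diag(1,1,1,1,1).

The boundary map ∂_2: C_2 → C_1 maps a triangle to the signed sum of its edges. For instance
  ∂bce = ce − be + bc,
  ∂abf = bf − af + ab.
As a 12×8 matrix over Z this has rank 7, with invariant factors (1,1,1,1,1,1,1).

Now H_k = ker ∂_k / im ∂_{k+1}, so:

  H_0: rank C_0 − rank ∂_1 = 6 − 5 = 1, and the invariant factors of ∂_1 are all 1, so H_0 = Z.
  H_1: rank ker ∂_1 − rank ∂_2 = (12 − 5) − 7 = 0, and the invariant factors of ∂_2 are all 1, so H_1 = 0.
  H_2: rank ker ∂_2 − rank ∂_3 = (8 − 7) − 0 = 1, and there is no ∂_3, so H_2 = Z.

H_0 ≅ Z,  H_1 = 0,  H_2 ≅ Z.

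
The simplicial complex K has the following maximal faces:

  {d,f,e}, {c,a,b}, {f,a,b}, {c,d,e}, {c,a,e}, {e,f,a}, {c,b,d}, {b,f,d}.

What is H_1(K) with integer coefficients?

Take the total order a < b < c < d < e < f on the vertex set. Then K (dimension 2) consists of the simplices:

  0-simplices (6): a, b, c, d, e, f
  1-simplices (12): ab, ac, ae, af, bc, bd, bf, cd, ce, de, df, ef
  2-simplices (8): abc, abf, ace, aef, bcd, bdf, cde, def

Hence C_0 ≅ Z^6, C_1 ≅ Z^12, C_2 ≅ Z^8.

The boundary map ∂_1: C_1 → C_0 sends each edge [p,q] (with p < q) to q − p.
This gives a 6×12 integer matrix of rank 5; reducing to Smith normal form yields diagonal entries (1,1,1,1,1).

Boundary ∂_2: C_2 → C_1 acts by ∂[p,q,r] = [q,r] − [p,r] + [p,q]. For instance
  ∂cde = de − ce + cd,
  ∂ace = ce − ae + ac.
As a 12×8 matrix over Z this has rank 7, with invariant factors (1,1,1,1,1,1,1).

From H_k ≅ ker(∂_k) / im(∂_{k+1}) we obtain:

  H_1: rank ker ∂_1 − rank ∂_2 = (12 − 5) − 7 = 0, and the invariant factors of ∂_2 are all 1, so H_1 = 0.

H_1 = 0.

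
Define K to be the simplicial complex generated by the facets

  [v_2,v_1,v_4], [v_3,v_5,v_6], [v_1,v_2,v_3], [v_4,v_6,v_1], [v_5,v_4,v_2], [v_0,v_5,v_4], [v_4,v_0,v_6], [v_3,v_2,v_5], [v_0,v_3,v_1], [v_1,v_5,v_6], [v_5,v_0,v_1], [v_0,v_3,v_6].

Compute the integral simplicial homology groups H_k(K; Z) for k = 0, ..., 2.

Fix the vertex order v_0 < v_1 < v_2 < v_3 < v_4 < v_5 < v_6 and write every simplex with vertices in increasing order. Then dim K = 2 and the simplices of K are:

  0-simplices (7): [v_0], [v_1], [v_2], [v_3], [v_4], [v_5], [v_6]
  1-simplices (18): (18 of them)
  2-simplices (12): (12 of them)

giving chain groups C_0 ≅ Z^7, C_1 ≅ Z^18, C_2 ≅ Z^12.

∂_1: C_1 → C_0 maps an edge to its endpoints' difference, ∂[p,q] = q − p.
As a 7×18 matrix over Z this has rank 6, with invariant factors (1,1,1,1,1,1).

The boundary map ∂_2: C_2 → C_1 acts by ∂[p,q,r] = [q,r] − [p,r] + [p,q]. For instance
  ∂[v_3,v_5,v_6] = [v_5,v_6] − [v_3,v_6] + [v_3,v_5],
  ∂[v_0,v_1,v_5] = [v_1,v_5] − [v_0,v_5] + [v_0,v_1].
The resulting 18×12 matrix has rank 12, and its Smith normal form has invariant factors (1,1,1,1,1,1,1,1,1,1,1,2).

From H_k ≅ ker(∂_k) / im(∂_{k+1}) we obtain:

  H_0: rank C_0 − rank ∂_1 = 7 − 6 = 1, and the invariant factors of ∂_1 are all 1, so H_0 ≅ Z.
  H_1: rank ker ∂_1 − rank ∂_2 = (18 − 6) − 12 = 0, and ∂_2 has invariant factor 2 > 1, so H_1 ≅ Z/2Z.
  H_2: rank ker ∂_2 − rank ∂_3 = (12 − 12) − 0 = 0, and there is no ∂_3, so H_2 ≅ 0.

As a check, the Euler characteristic is 7 − 18 + 12 = 1, which agrees with 1 − 0 + 0 = 1.

H_0 ≅ Z,  H_1 ≅ Z/2Z,  H_2 = 0.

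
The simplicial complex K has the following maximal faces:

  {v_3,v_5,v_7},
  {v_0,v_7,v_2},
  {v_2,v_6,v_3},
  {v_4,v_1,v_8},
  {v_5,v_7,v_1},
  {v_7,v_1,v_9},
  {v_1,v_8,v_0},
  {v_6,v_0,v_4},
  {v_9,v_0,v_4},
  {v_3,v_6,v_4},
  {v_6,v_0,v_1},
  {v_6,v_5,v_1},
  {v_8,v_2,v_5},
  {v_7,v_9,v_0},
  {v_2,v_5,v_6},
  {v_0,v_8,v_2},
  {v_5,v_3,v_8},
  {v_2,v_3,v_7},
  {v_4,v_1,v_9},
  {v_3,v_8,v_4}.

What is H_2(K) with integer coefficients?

Fix the vertex order v_0 < v_1 < v_2 < v_3 < v_4 < v_5 < v_6 < v_7 < v_8 < v_9 and write every simplex with vertices in increasing order. Then dim K = 2 and the simplices of K are:

  0-simplices (10): [v_0], [v_1], [v_2], [v_3], [v_4], [v_5], [v_6], [v_7], [v_8], [v_9]
  1-simplices (30): (30 of them)
  2-simplices (20): (20 of them)

giving chain groups C_0 ≅ Z^10, C_1 ≅ Z^30, C_2 ≅ Z^20.

The boundary map ∂_1: C_1 → C_0 sends each edge [p,q] (with p < q) to q − p.
The resulting 10×30 matrix has rank 9, and its Smith normal form has invariant factors (1,1,1,1,1,1,1,1,1).

Boundary ∂_2: C_2 → C_1 acts by ∂[p,q,r] = [q,r] − [p,r] + [p,q]. For instance
  ∂[v_2,v_3,v_7] = [v_3,v_7] − [v_2,v_7] + [v_2,v_3],
  ∂[v_0,v_4,v_6] = [v_4,v_6] − [v_0,v_6] + [v_0,v_4].
The 30×20 boundary matrix has rank 20 and Smith normal form diag(1,1,1,1,1,1,1,1,1,1,1,1,1,1,1,1,1,1,1,2).

Computing H_k = (kernel of ∂_k) / (image of ∂_{k+1}):

  H_2: rank ker ∂_2 − rank ∂_3 = (20 − 20) − 0 = 0, and there is no ∂_3, so H_2 = 0.

H_2 ≅ 0.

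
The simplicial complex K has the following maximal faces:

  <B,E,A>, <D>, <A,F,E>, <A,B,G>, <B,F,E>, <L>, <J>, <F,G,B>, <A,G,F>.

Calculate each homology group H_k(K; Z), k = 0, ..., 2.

Take the total order A < B < D < E < F < G < J < L on the vertex set. Then K (dimension 2) consists of the simplices:

  0-simplices (8): A, B, D, E, F, G, J, L
  1-simplices (9): AB, AE, AF, AG, BE, BF, BG, EF, FG
  2-simplices (6): ABE, ABG, AEF, AFG, BEF, BFG

so the chain groups are C_0 ≅ Z^8, C_1 ≅ Z^9, C_2 ≅ Z^6.

The boundary map ∂_1: C_1 → C_0 is given by ∂[p,q] = [q] − [p]. For instance
  ∂FG = G − F.
This gives a 8×9 integer matrix of rank 4; reducing to Smith normal form yields diagonal entries (1,1,1,1).

The boundary map ∂_2: C_2 → C_1 maps a triangle to the signed sum of its edges. For instance
  ∂ABE = BE − AE + AB,
  ∂BFG = FG − BG + BF.
The 9×6 boundary matrix has rank 5 and Smith normal form diag(1,1,1,1,1).

Computing H_k = (kernel of ∂_k) / (image of ∂_{k+1}):

  H_0: rank C_0 − rank ∂_1 = 8 − 4 = 4, and the invariant factors of ∂_1 are all 1, so H_0 = Z^4.
  H_1: rank ker ∂_1 − rank ∂_2 = (9 − 4) − 5 = 0, and the invariant factors of ∂_2 are all 1, so H_1 = 0.
  H_2: rank ker ∂_2 − rank ∂_3 = (6 − 5) − 0 = 1, and there is no ∂_3, so H_2 = Z.

(K is a triangulation of the disjoint union of the 2-sphere S^2 and a set of 3 points.)

H_0 ≅ Z^4,  H_1 = 0,  H_2 ≅ Z.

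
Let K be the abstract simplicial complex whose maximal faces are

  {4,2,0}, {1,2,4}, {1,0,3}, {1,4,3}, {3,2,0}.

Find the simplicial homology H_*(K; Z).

H_0 ≅ Z,  H_1 ≅ Z,  H_2 = 0.

Fix the vertex order 0 < 1 < 2 < 3 < 4 and write every simplex with vertices in increasing order. Then dim K = 2 and the simplices of K are:

  0-simplices (5): [0], [1], [2], [3], [4]
  1-simplices (10): [0,1], [0,2], [0,3], [0,4], [1,2], [1,3], [1,4], [2,3], [2,4], [3,4]
  2-simplices (5): [0,1,3], [0,2,3], [0,2,4], [1,2,4], [1,3,4]

giving chain groups C_0 ≅ Z^5, C_1 ≅ Z^10, C_2 ≅ Z^5.

Boundary ∂_1: C_1 → C_0 is given by ∂[p,q] = [q] − [p]. For instance
  ∂[1,3] = [3] − [1].
As a 5×10 matrix over Z this has rank 4, with invariant factors (1,1,1,1).

The boundary map ∂_2: C_2 → C_1 sends each 2-simplex [p,q,r] to [q,r] − [p,r] + [p,q]. For instance
  ∂[1,3,4] = [3,4] − [1,4] + [1,3],
  ∂[1,2,4] = [2,4] − [1,4] + [1,2].
The resulting 10×5 matrix has rank 5, and its Smith normal form has invariant factors (1,1,1,1,1).

Now H_k = ker ∂_k / im ∂_{k+1}, so:

  H_0: rank C_0 − rank ∂_1 = 5 − 4 = 1, and the invariant factors of ∂_1 are all 1, so H_0 = Z.
  H_1: rank ker ∂_1 − rank ∂_2 = (10 − 4) − 5 = 1, and the invariant factors of ∂_2 are all 1, so H_1 = Z.
  H_2: rank ker ∂_2 − rank ∂_3 = (5 − 5) − 0 = 0, and there is no ∂_3, so H_2 = 0.

As a check, the Euler characteristic is 5 − 10 + 5 = 0, which agrees with 1 − 1 + 0 = 0.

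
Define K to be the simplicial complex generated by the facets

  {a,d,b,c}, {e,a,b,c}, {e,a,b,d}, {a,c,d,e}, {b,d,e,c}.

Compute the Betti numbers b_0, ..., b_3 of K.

Order the vertices as a < b < c < d < e. Listing each simplex with vertices in this order, K has dimension 3 with simplices:

  0-simplices (5): a, b, c, d, e
  1-simplices (10): ab, ac, ad, ae, bc, bd, be, cd, ce, de
  2-simplices (10): abc, abd, abe, acd, ace, ade, bcd, bce, bde, cde
  3-simplices (5): abcd, abce, abde, acde, bcde

Hence C_0 ≅ Z^5, C_1 ≅ Z^10, C_2 ≅ Z^10, C_3 ≅ Z^5.

Boundary ∂_1: C_1 → C_0 sends each edge [p,q] (with p < q) to q − p.
This gives a 5×10 integer matrix of rank 4; reducing to Smith normal form yields diagonal entries (1,1,1,1).

Boundary ∂_2: C_2 → C_1 sends each 2-simplex [p,q,r] to [q,r] − [p,r] + [p,q]. For instance
  ∂acd = cd − ad + ac,
  ∂bce = ce − be + bc.
The 10×10 boundary matrix has rank 6 and Smith normal form diag(1,1,1,1,1,1).

Boundary ∂_3: C_3 → C_2 sends each 3-simplex σ to the alternating sum Σ_i (−1)^i (σ with its i-th vertex removed). For instance
  ∂abcd = bcd − acd + abd − abc,
  ∂bcde = cde − bde + bce − bcd.
As a 10×5 matrix over Z this has rank 4, with invariant factors (1,1,1,1).

Reading off H_k = ker ∂_k / im ∂_{k+1}:

  H_0: rank C_0 − rank ∂_1 = 5 − 4 = 1, and the invariant factors of ∂_1 are all 1, so H_0 = Z.
  H_1: rank ker ∂_1 − rank ∂_2 = (10 − 4) − 6 = 0, and the invariant factors of ∂_2 are all 1, so H_1 = 0.
  H_2: rank ker ∂_2 − rank ∂_3 = (10 − 6) − 4 = 0, and the invariant factors of ∂_3 are all 1, so H_2 = 0.
  H_3: rank ker ∂_3 − rank ∂_4 = (5 − 4) − 0 = 1, and there is no ∂_4, so H_3 = Z.

(K is a triangulation of the 3-sphere S^3.)

Hence the Betti numbers are b_0 = 1, b_1 = 0, b_2 = 0, b_3 = 1.

b_0 = 1, b_1 = 0, b_2 = 0, b_3 = 1.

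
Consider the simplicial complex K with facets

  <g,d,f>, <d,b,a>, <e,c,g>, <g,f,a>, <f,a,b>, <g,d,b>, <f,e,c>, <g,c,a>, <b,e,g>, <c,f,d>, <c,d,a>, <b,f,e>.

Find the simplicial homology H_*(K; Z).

K has 7 vertices, 18 edges, 12 triangles.
rank ∂_0 = 0, rank ∂_1 = 6 ⇒ b_0 = 7 − 0 − 6 = 1; all invariant factors of ∂_1 are 1 so no torsion. So H_0 ≅ Z.
rank ∂_1 = 6, rank ∂_2 = 12 ⇒ b_1 = 18 − 6 − 12 = 0; ∂_2 has invariant factor(s) [2] giving torsion. So H_1 ≅ Z/2.
rank ∂_2 = 12, rank ∂_3 = 0 ⇒ b_2 = 12 − 12 − 0 = 0. So H_2 ≅ 0.

H_0 = Z,  H_1 = Z/2,  H_2 = 0.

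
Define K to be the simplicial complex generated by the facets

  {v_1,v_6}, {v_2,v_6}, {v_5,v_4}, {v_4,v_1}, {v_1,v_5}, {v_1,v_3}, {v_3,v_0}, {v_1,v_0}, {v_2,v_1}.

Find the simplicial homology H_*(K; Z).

Order the vertices as v_0 < v_1 < v_2 < v_3 < v_4 < v_5 < v_6. Listing each simplex with vertices in this order, K has dimension 1 with simplices:

  0-simplices (7): [v_0], [v_1], [v_2], [v_3], [v_4], [v_5], [v_6]
  1-simplices (9): [v_0,v_1], [v_0,v_3], [v_1,v_2], [v_1,v_3], [v_1,v_4], [v_1,v_5], [v_1,v_6], [v_2,v_6], [v_4,v_5]

giving chain groups C_0 ≅ Z^7, C_1 ≅ Z^9.

∂_1: C_1 → C_0 sends each edge [p,q] (with p < q) to q − p. For instance
  ∂[v_1,v_5] = [v_5] − [v_1].
The 7×9 boundary matrix has rank 6 and Smith normal form diag(1,1,1,1,1,1).

Computing H_k = (kernel of ∂_k) / (image of ∂_{k+1}):

  H_0: rank C_0 − rank ∂_1 = 7 − 6 = 1, and the invariant factors of ∂_1 are all 1, so H_0 = Z.
  H_1: rank ker ∂_1 − rank ∂_2 = (9 − 6) − 0 = 3, and there is no ∂_2, so H_1 = Z^3.

H_0 ≅ Z,  H_1 ≅ Z^3.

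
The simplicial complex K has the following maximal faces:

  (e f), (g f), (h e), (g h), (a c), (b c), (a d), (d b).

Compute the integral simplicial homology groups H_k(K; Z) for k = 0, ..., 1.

Order the vertices as a < b < c < d < e < f < g < h. Listing each simplex with vertices in this order, K has dimension 1 with simplices:

  0-simplices (8): a, b, c, d, e, f, g, h
  1-simplices (8): ac, ad, bc, bd, ef, eh, fg, gh

Hence C_0 ≅ Z^8, C_1 ≅ Z^8.

∂_1: C_1 → C_0 is given by ∂[p,q] = [q] − [p]. For instance
  ∂eh = h − e.
The 8×8 boundary matrix has rank 6 and Smith normal form diag(1,1,1,1,1,1).

Now H_k = ker ∂_k / im ∂_{k+1}, so:

  H_0: rank C_0 − rank ∂_1 = 8 − 6 = 2, and the invariant factors of ∂_1 are all 1, so H_0 ≅ Z^2.
  H_1: rank ker ∂_1 − rank ∂_2 = (8 − 6) − 0 = 2, and there is no ∂_2, so H_1 ≅ Z^2.

As a check, the Euler characteristic is 8 − 8 = 0, which agrees with 2 − 2 = 0.

H_0 ≅ Z^2,  H_1 ≅ Z^2.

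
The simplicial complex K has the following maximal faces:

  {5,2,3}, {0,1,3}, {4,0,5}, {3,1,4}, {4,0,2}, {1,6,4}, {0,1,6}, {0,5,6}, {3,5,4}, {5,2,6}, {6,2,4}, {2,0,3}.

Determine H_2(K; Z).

We work with the vertex ordering 0 < 1 < 2 < 3 < 4 < 5 < 6. The simplices of K, each written with vertices in increasing order, are:

  0-simplices (7): [0], [1], [2], [3], [4], [5], [6]
  1-simplices (18): [0,1], [0,2], [0,3], [0,4], [0,5], [0,6], [1,3], [1,4], [1,6], [2,3], [2,4], [2,5], [2,6], [3,4], [3,5], [4,5], [4,6], [5,6]
  2-simplices (12): [0,1,3], [0,1,6], [0,2,3], [0,2,4], [0,4,5], [0,5,6], [1,3,4], [1,4,6], [2,3,5], [2,4,6], [2,5,6], [3,4,5]

Hence C_0 ≅ Z^7, C_1 ≅ Z^18, C_2 ≅ Z^12.

The boundary map ∂_1: C_1 → C_0 maps an edge to its endpoints' difference, ∂[p,q] = q − p. For instance
  ∂[5,6] = [6] − [5].
The 7×18 boundary matrix has rank 6 and Smith normal form diag(1,1,1,1,1,1).

The boundary map ∂_2: C_2 → C_1 sends each 2-simplex [p,q,r] to [q,r] − [p,r] + [p,q]. For instance
  ∂[1,4,6] = [4,6] − [1,6] + [1,4],
  ∂[0,2,4] = [2,4] − [0,4] + [0,2].
The resulting 18×12 matrix has rank 12, and its Smith normal form has invariant factors (1,1,1,1,1,1,1,1,1,1,1,2).

Reading off H_k = ker ∂_k / im ∂_{k+1}:

  H_2: rank ker ∂_2 − rank ∂_3 = (12 − 12) − 0 = 0, and there is no ∂_3, so H_2 ≅ 0.

H_2 = 0.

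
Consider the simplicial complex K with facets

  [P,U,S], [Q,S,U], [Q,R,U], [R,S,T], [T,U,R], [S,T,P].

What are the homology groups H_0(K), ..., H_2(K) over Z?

K has 6 vertices, 12 edges, 6 triangles.
rank ∂_0 = 0, rank ∂_1 = 5 ⇒ b_0 = 6 − 0 − 5 = 1; all invariant factors of ∂_1 are 1 so no torsion. So H_0 = Z.
rank ∂_1 = 5, rank ∂_2 = 6 ⇒ b_1 = 12 − 5 − 6 = 1; all invariant factors of ∂_2 are 1 so no torsion. So H_1 = Z.
rank ∂_2 = 6, rank ∂_3 = 0 ⇒ b_2 = 6 − 6 − 0 = 0. So H_2 = 0.

H_0 ≅ Z,  H_1 ≅ Z,  H_2 = 0.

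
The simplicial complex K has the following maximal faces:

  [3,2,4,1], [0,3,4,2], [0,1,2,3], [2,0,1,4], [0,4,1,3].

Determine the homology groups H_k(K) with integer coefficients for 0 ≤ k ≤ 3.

K has 5 vertices, 10 edges, 10 triangles, 5 3-simplices.
rank ∂_0 = 0, rank ∂_1 = 4 ⇒ b_0 = 5 − 0 − 4 = 1; all invariant factors of ∂_1 are 1 so no torsion. So H_0 ≅ Z.
rank ∂_1 = 4, rank ∂_2 = 6 ⇒ b_1 = 10 − 4 − 6 = 0; all invariant factors of ∂_2 are 1 so no torsion. So H_1 ≅ 0.
rank ∂_2 = 6, rank ∂_3 = 4 ⇒ b_2 = 10 − 6 − 4 = 0; all invariant factors of ∂_3 are 1 so no torsion. So H_2 ≅ 0.
rank ∂_3 = 4, rank ∂_4 = 0 ⇒ b_3 = 5 − 4 − 0 = 1. So H_3 ≅ Z.

H_0 ≅ Z,  H_1 = 0,  H_2 = 0,  H_3 ≅ Z.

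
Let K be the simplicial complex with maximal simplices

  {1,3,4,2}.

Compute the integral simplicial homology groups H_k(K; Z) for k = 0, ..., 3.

Take the total order 1 < 2 < 3 < 4 on the vertex set. Then K (dimension 3) consists of the simplices:

  0-simplices (4): [1], [2], [3], [4]
  1-simplices (6): [1,2], [1,3], [1,4], [2,3], [2,4], [3,4]
  2-simplices (4): [1,2,3], [1,2,4], [1,3,4], [2,3,4]
  3-simplices (1): [1,2,3,4]

Hence C_0 ≅ Z^4, C_1 ≅ Z^6, C_2 ≅ Z^4, C_3 ≅ Z^1.

Boundary ∂_1: C_1 → C_0 maps an edge to its endpoints' difference, ∂[p,q] = q − p. For instance
  ∂[3,4] = [4] − [3].
The 4×6 boundary matrix has rank 3 and Smith normal form diag(1,1,1).

Boundary ∂_2: C_2 → C_1 maps a triangle to the signed sum of its edges. For instance
  ∂[1,3,4] = [3,4] − [1,4] + [1,3],
  ∂[1,2,3] = [2,3] − [1,3] + [1,2].
The 6×4 boundary matrix has rank 3 and Smith normal form diag(1,1,1).

∂_3: C_3 → C_2 sends each 3-simplex σ to the alternating sum Σ_i (−1)^i (σ with its i-th vertex removed). For instance
  ∂[1,2,3,4] = [2,3,4] − [1,3,4] + [1,2,4] − [1,2,3].
The resulting 4×1 matrix has rank 1, and its Smith normal form has invariant factors (1).

Reading off H_k = ker ∂_k / im ∂_{k+1}:

  H_0: rank C_0 − rank ∂_1 = 4 − 3 = 1, and the invariant factors of ∂_1 are all 1, so H_0 ≅ Z.
  H_1: rank ker ∂_1 − rank ∂_2 = (6 − 3) − 3 = 0, and the invariant factors of ∂_2 are all 1, so H_1 ≅ 0.
  H_2: rank ker ∂_2 − rank ∂_3 = (4 − 3) − 1 = 0, and the invariant factors of ∂_3 are all 1, so H_2 ≅ 0.
  H_3: rank ker ∂_3 − rank ∂_4 = (1 − 1) − 0 = 0, and there is no ∂_4, so H_3 ≅ 0.

As a check, the Euler characteristic is 4 − 6 + 4 − 1 = 1, which agrees with 1 − 0 + 0 − 0 = 1.

H_0 = Z,  H_1 = 0,  H_2 = 0,  H_3 = 0.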